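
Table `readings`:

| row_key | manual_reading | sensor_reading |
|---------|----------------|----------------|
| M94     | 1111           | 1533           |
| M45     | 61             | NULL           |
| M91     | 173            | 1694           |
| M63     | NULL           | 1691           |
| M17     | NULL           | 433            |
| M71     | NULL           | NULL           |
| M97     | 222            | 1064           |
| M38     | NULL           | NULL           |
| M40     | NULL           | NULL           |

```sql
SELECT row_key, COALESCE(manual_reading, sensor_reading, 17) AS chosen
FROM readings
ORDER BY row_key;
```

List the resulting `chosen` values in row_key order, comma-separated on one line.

row_key=M17: manual_reading=NULL, sensor_reading=433 → 433
row_key=M38: manual_reading=NULL, sensor_reading=NULL, → literal 17 → 17
row_key=M40: manual_reading=NULL, sensor_reading=NULL, → literal 17 → 17
row_key=M45: manual_reading=61 → 61
row_key=M63: manual_reading=NULL, sensor_reading=1691 → 1691
row_key=M71: manual_reading=NULL, sensor_reading=NULL, → literal 17 → 17
row_key=M91: manual_reading=173 → 173
row_key=M94: manual_reading=1111 → 1111
row_key=M97: manual_reading=222 → 222

433, 17, 17, 61, 1691, 17, 173, 1111, 222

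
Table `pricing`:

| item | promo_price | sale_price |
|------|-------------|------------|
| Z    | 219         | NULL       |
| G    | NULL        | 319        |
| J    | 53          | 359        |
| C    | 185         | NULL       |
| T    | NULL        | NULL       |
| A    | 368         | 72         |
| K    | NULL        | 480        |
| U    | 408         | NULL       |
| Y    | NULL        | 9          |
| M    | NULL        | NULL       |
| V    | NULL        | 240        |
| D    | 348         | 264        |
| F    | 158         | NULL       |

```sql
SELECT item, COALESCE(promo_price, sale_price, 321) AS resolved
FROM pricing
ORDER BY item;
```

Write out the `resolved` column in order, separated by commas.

368, 185, 348, 158, 319, 53, 480, 321, 321, 408, 240, 9, 219

item=A: promo_price=368 → 368
item=C: promo_price=185 → 185
item=D: promo_price=348 → 348
item=F: promo_price=158 → 158
item=G: promo_price=NULL, sale_price=319 → 319
item=J: promo_price=53 → 53
item=K: promo_price=NULL, sale_price=480 → 480
item=M: promo_price=NULL, sale_price=NULL, → literal 321 → 321
item=T: promo_price=NULL, sale_price=NULL, → literal 321 → 321
item=U: promo_price=408 → 408
item=V: promo_price=NULL, sale_price=240 → 240
item=Y: promo_price=NULL, sale_price=9 → 9
item=Z: promo_price=219 → 219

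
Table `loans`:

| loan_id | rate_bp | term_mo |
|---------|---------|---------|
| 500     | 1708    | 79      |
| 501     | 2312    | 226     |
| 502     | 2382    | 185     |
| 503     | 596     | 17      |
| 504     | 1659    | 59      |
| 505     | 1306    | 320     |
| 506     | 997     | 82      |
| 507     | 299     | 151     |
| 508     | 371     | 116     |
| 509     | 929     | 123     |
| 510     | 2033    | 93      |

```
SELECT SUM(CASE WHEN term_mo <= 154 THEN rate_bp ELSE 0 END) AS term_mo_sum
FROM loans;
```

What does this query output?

8592

loan_id=500: ✓ → 1708
loan_id=501: ✗
loan_id=502: ✗
loan_id=503: ✓ → 596
loan_id=504: ✓ → 1659
loan_id=505: ✗
loan_id=506: ✓ → 997
loan_id=507: ✓ → 299
loan_id=508: ✓ → 371
loan_id=509: ✓ → 929
loan_id=510: ✓ → 2033
term_mo_sum = 1708 + 596 + 1659 + 997 + 299 + 371 + 929 + 2033 = 8592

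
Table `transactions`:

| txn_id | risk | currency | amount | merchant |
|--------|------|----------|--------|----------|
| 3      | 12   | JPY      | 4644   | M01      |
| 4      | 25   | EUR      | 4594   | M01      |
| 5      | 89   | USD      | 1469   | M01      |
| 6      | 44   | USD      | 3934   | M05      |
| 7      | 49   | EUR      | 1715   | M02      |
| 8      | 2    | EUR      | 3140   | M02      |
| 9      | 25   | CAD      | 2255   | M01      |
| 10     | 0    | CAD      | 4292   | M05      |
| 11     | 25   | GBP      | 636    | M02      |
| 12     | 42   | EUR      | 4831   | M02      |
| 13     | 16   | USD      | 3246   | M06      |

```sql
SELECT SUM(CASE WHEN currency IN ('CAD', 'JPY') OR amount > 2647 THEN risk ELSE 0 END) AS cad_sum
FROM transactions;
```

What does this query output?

166

txn_id=3: ✓ → 12
txn_id=4: ✓ → 25
txn_id=5: ✗
txn_id=6: ✓ → 44
txn_id=7: ✗
txn_id=8: ✓ → 2
txn_id=9: ✓ → 25
txn_id=10: ✓ → 0
txn_id=11: ✗
txn_id=12: ✓ → 42
txn_id=13: ✓ → 16
cad_sum = 12 + 25 + 44 + 2 + 25 + 42 + 16 = 166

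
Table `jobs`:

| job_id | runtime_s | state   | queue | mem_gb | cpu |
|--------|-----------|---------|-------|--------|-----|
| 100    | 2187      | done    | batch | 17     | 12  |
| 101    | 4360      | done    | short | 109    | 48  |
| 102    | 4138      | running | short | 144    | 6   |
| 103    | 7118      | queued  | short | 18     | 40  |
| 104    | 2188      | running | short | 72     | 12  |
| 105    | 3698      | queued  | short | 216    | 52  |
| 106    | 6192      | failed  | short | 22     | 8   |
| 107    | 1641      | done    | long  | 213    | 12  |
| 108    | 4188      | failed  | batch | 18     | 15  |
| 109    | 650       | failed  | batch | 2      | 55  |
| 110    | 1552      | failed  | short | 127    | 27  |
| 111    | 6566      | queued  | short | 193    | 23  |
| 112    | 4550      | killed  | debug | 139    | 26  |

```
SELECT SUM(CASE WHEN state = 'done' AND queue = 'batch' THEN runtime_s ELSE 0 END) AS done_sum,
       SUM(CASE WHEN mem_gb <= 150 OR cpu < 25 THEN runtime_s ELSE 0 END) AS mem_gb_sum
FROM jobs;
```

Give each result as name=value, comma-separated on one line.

done_sum=2187, mem_gb_sum=45330

[done_sum: state = 'done' AND queue = 'batch']
job_id=100: ✓ → 2187
job_id=101: ✗
job_id=102: ✗
job_id=103: ✗
job_id=104: ✗
job_id=105: ✗
job_id=106: ✗
job_id=107: ✗
job_id=108: ✗
job_id=109: ✗
job_id=110: ✗
job_id=111: ✗
job_id=112: ✗
done_sum = 2187
—
[mem_gb_sum: mem_gb <= 150 OR cpu < 25]
job_id=100: ✓ → 2187
job_id=101: ✓ → 4360
job_id=102: ✓ → 4138
job_id=103: ✓ → 7118
job_id=104: ✓ → 2188
job_id=105: ✗
job_id=106: ✓ → 6192
job_id=107: ✓ → 1641
job_id=108: ✓ → 4188
job_id=109: ✓ → 650
job_id=110: ✓ → 1552
job_id=111: ✓ → 6566
job_id=112: ✓ → 4550
mem_gb_sum = 2187 + 4360 + 4138 + 7118 + 2188 + 6192 + 1641 + 4188 + 650 + 1552 + 6566 + 4550 = 45330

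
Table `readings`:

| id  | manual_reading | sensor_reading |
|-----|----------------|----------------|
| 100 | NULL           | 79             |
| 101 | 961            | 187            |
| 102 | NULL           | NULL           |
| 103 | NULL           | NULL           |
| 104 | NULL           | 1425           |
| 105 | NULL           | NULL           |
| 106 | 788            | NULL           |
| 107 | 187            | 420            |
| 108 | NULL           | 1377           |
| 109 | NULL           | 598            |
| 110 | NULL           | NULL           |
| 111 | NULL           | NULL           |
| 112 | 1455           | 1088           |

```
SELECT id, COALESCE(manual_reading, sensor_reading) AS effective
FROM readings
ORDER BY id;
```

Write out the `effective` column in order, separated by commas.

79, 961, NULL, NULL, 1425, NULL, 788, 187, 1377, 598, NULL, NULL, 1455

id=100: manual_reading=NULL, sensor_reading=79 → 79
id=101: manual_reading=961 → 961
id=102: manual_reading=NULL, sensor_reading=NULL (all NULL) → NULL
id=103: manual_reading=NULL, sensor_reading=NULL (all NULL) → NULL
id=104: manual_reading=NULL, sensor_reading=1425 → 1425
id=105: manual_reading=NULL, sensor_reading=NULL (all NULL) → NULL
id=106: manual_reading=788 → 788
id=107: manual_reading=187 → 187
id=108: manual_reading=NULL, sensor_reading=1377 → 1377
id=109: manual_reading=NULL, sensor_reading=598 → 598
id=110: manual_reading=NULL, sensor_reading=NULL (all NULL) → NULL
id=111: manual_reading=NULL, sensor_reading=NULL (all NULL) → NULL
id=112: manual_reading=1455 → 1455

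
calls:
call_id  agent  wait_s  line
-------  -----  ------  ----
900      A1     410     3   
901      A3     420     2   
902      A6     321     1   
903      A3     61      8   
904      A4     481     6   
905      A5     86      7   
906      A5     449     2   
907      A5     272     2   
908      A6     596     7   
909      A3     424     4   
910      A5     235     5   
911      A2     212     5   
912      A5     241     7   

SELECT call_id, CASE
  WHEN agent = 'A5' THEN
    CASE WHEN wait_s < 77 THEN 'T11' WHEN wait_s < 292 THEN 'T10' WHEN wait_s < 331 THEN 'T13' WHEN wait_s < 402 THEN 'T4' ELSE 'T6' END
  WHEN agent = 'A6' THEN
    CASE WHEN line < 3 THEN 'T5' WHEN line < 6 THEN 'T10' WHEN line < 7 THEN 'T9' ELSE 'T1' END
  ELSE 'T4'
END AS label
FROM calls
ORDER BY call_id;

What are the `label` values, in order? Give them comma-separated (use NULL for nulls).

T4, T4, T5, T4, T4, T10, T6, T10, T1, T4, T10, T4, T10

call_id=900: agent='A1' → outer ELSE → T4
call_id=901: agent='A3' → outer ELSE → T4
call_id=902: agent='A6' → inner[line < 3] → T5
call_id=903: agent='A3' → outer ELSE → T4
call_id=904: agent='A4' → outer ELSE → T4
call_id=905: agent='A5' → inner[wait_s < 292] → T10
call_id=906: agent='A5' → inner[ELSE] → T6
call_id=907: agent='A5' → inner[wait_s < 292] → T10
call_id=908: agent='A6' → inner[ELSE] → T1
call_id=909: agent='A3' → outer ELSE → T4
call_id=910: agent='A5' → inner[wait_s < 292] → T10
call_id=911: agent='A2' → outer ELSE → T4
call_id=912: agent='A5' → inner[wait_s < 292] → T10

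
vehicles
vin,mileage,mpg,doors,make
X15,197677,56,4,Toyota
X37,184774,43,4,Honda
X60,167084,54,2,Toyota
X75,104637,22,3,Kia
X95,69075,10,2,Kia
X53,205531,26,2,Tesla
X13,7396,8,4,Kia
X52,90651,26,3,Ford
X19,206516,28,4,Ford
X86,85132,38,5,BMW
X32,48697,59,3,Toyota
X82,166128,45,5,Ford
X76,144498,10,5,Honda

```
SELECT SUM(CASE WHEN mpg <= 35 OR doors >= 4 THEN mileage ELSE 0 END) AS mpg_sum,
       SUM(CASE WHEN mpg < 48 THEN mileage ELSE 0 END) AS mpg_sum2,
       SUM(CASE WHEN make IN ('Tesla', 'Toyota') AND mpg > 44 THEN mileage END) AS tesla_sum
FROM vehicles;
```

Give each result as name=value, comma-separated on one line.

[mpg_sum: mpg <= 35 OR doors >= 4]
vin=X15: ✓ → 197677
vin=X37: ✓ → 184774
vin=X60: ✗
vin=X75: ✓ → 104637
vin=X95: ✓ → 69075
vin=X53: ✓ → 205531
vin=X13: ✓ → 7396
vin=X52: ✓ → 90651
vin=X19: ✓ → 206516
vin=X86: ✓ → 85132
vin=X32: ✗
vin=X82: ✓ → 166128
vin=X76: ✓ → 144498
mpg_sum = 197677 + 184774 + 104637 + 69075 + 205531 + 7396 + 90651 + 206516 + 85132 + 166128 + 144498 = 1462015
—
[mpg_sum2: mpg < 48]
vin=X15: ✗
vin=X37: ✓ → 184774
vin=X60: ✗
vin=X75: ✓ → 104637
vin=X95: ✓ → 69075
vin=X53: ✓ → 205531
vin=X13: ✓ → 7396
vin=X52: ✓ → 90651
vin=X19: ✓ → 206516
vin=X86: ✓ → 85132
vin=X32: ✗
vin=X82: ✓ → 166128
vin=X76: ✓ → 144498
mpg_sum2 = 184774 + 104637 + 69075 + 205531 + 7396 + 90651 + 206516 + 85132 + 166128 + 144498 = 1264338
—
[tesla_sum: make IN ('Tesla', 'Toyota') AND mpg > 44]
vin=X15: ✓ → 197677
vin=X37: ✗
vin=X60: ✓ → 167084
vin=X75: ✗
vin=X95: ✗
vin=X53: ✗
vin=X13: ✗
vin=X52: ✗
vin=X19: ✗
vin=X86: ✗
vin=X32: ✓ → 48697
vin=X82: ✗
vin=X76: ✗
tesla_sum = 197677 + 167084 + 48697 = 413458

mpg_sum=1462015, mpg_sum2=1264338, tesla_sum=413458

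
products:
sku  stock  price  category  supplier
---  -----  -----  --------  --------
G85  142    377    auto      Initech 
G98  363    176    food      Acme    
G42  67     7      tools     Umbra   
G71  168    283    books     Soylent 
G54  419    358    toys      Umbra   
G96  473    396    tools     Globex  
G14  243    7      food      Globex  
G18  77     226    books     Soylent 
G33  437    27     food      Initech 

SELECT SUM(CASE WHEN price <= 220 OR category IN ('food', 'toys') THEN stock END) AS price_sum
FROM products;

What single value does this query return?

1529

sku=G85: ✗
sku=G98: ✓ → 363
sku=G42: ✓ → 67
sku=G71: ✗
sku=G54: ✓ → 419
sku=G96: ✗
sku=G14: ✓ → 243
sku=G18: ✗
sku=G33: ✓ → 437
price_sum = 363 + 67 + 419 + 243 + 437 = 1529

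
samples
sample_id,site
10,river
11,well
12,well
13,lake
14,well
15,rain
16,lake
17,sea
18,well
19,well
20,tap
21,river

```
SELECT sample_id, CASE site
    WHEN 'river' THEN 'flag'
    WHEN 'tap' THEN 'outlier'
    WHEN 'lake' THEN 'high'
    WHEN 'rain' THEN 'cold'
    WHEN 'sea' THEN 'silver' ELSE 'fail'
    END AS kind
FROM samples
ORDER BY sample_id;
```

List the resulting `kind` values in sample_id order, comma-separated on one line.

flag, fail, fail, high, fail, cold, high, silver, fail, fail, outlier, flag

sample_id=10: site='river' → flag
sample_id=11: ELSE → fail
sample_id=12: ELSE → fail
sample_id=13: site='lake' → high
sample_id=14: ELSE → fail
sample_id=15: site='rain' → cold
sample_id=16: site='lake' → high
sample_id=17: site='sea' → silver
sample_id=18: ELSE → fail
sample_id=19: ELSE → fail
sample_id=20: site='tap' → outlier
sample_id=21: site='river' → flag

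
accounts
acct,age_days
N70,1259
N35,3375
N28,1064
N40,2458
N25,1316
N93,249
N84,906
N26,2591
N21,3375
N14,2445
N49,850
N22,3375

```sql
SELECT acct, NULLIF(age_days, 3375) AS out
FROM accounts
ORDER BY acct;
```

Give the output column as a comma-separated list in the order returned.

2445, NULL, NULL, 1316, 2591, 1064, NULL, 2458, 850, 1259, 906, 249

acct=N14: age_days=2445 vs 3375: differ → 2445
acct=N21: age_days=3375 vs 3375: equal → NULL
acct=N22: age_days=3375 vs 3375: equal → NULL
acct=N25: age_days=1316 vs 3375: differ → 1316
acct=N26: age_days=2591 vs 3375: differ → 2591
acct=N28: age_days=1064 vs 3375: differ → 1064
acct=N35: age_days=3375 vs 3375: equal → NULL
acct=N40: age_days=2458 vs 3375: differ → 2458
acct=N49: age_days=850 vs 3375: differ → 850
acct=N70: age_days=1259 vs 3375: differ → 1259
acct=N84: age_days=906 vs 3375: differ → 906
acct=N93: age_days=249 vs 3375: differ → 249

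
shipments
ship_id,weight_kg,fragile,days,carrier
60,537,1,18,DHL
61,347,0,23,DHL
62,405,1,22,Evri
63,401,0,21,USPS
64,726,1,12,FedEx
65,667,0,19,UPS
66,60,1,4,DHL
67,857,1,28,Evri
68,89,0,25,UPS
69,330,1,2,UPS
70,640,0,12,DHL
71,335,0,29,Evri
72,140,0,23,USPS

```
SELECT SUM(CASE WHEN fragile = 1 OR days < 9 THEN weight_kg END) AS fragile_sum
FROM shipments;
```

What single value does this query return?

2915

ship_id=60: ✓ → 537
ship_id=61: ✗
ship_id=62: ✓ → 405
ship_id=63: ✗
ship_id=64: ✓ → 726
ship_id=65: ✗
ship_id=66: ✓ → 60
ship_id=67: ✓ → 857
ship_id=68: ✗
ship_id=69: ✓ → 330
ship_id=70: ✗
ship_id=71: ✗
ship_id=72: ✗
fragile_sum = 537 + 405 + 726 + 60 + 857 + 330 = 2915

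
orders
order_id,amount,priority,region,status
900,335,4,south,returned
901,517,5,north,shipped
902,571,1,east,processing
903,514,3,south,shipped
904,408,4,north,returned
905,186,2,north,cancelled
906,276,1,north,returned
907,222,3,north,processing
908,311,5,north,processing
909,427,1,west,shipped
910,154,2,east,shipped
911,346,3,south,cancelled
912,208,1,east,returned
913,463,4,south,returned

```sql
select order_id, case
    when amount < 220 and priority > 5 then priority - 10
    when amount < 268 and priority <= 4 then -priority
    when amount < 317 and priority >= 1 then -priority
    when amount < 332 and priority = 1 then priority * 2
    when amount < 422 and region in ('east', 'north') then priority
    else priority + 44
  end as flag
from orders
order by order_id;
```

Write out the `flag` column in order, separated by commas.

order_id=900: ELSE → 48
order_id=901: ELSE → 49
order_id=902: ELSE → 45
order_id=903: ELSE → 47
order_id=904: amount < 422 and region in ('east', 'north') → 4
order_id=905: amount < 268 and priority <= 4 → -2
order_id=906: amount < 317 and priority >= 1 → -1
order_id=907: amount < 268 and priority <= 4 → -3
order_id=908: amount < 317 and priority >= 1 → -5
order_id=909: ELSE → 45
order_id=910: amount < 268 and priority <= 4 → -2
order_id=911: ELSE → 47
order_id=912: amount < 268 and priority <= 4 → -1
order_id=913: ELSE → 48

48, 49, 45, 47, 4, -2, -1, -3, -5, 45, -2, 47, -1, 48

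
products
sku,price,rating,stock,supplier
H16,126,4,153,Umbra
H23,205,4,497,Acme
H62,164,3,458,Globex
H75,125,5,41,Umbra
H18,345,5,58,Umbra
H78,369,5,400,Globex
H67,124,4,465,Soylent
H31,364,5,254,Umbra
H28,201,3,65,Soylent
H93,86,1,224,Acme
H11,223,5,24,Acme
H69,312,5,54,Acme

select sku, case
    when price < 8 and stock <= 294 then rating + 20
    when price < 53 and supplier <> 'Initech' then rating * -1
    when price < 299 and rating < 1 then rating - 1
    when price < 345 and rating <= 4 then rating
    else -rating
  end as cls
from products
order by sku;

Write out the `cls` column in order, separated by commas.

sku=H11: ELSE → -5
sku=H16: price < 345 and rating <= 4 → 4
sku=H18: ELSE → -5
sku=H23: price < 345 and rating <= 4 → 4
sku=H28: price < 345 and rating <= 4 → 3
sku=H31: ELSE → -5
sku=H62: price < 345 and rating <= 4 → 3
sku=H67: price < 345 and rating <= 4 → 4
sku=H69: ELSE → -5
sku=H75: ELSE → -5
sku=H78: ELSE → -5
sku=H93: price < 345 and rating <= 4 → 1

-5, 4, -5, 4, 3, -5, 3, 4, -5, -5, -5, 1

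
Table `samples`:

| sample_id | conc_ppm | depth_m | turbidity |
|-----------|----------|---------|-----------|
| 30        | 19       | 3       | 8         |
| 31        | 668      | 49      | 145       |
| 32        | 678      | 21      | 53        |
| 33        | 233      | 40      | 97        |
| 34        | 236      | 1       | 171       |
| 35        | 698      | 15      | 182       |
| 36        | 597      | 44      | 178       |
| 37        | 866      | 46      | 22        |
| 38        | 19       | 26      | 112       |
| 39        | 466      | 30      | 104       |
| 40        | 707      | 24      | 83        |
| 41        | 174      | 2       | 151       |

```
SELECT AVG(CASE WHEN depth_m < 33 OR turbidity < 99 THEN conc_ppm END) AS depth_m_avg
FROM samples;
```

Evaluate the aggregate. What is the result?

409.6

sample_id=30: ✓ → 19
sample_id=31: ✗
sample_id=32: ✓ → 678
sample_id=33: ✓ → 233
sample_id=34: ✓ → 236
sample_id=35: ✓ → 698
sample_id=36: ✗
sample_id=37: ✓ → 866
sample_id=38: ✓ → 19
sample_id=39: ✓ → 466
sample_id=40: ✓ → 707
sample_id=41: ✓ → 174
depth_m_avg = (19 + 678 + 233 + 236 + 698 + 866 + 19 + 466 + 707 + 174) / 10 = 409.6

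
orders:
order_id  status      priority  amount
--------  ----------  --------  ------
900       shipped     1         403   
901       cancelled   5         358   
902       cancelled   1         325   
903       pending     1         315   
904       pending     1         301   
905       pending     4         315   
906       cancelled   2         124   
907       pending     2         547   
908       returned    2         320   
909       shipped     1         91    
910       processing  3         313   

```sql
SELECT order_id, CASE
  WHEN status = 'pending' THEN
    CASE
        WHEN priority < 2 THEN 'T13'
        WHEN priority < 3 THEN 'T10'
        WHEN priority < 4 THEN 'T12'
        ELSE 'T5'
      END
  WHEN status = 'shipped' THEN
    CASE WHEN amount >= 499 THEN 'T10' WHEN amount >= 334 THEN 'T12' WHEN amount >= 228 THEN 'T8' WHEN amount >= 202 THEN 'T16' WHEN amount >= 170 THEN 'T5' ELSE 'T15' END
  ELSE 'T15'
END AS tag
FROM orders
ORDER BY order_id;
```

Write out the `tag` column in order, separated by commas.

T12, T15, T15, T13, T13, T5, T15, T10, T15, T15, T15

order_id=900: status='shipped' → inner[amount >= 334] → T12
order_id=901: status='cancelled' → outer ELSE → T15
order_id=902: status='cancelled' → outer ELSE → T15
order_id=903: status='pending' → inner[priority < 2] → T13
order_id=904: status='pending' → inner[priority < 2] → T13
order_id=905: status='pending' → inner[ELSE] → T5
order_id=906: status='cancelled' → outer ELSE → T15
order_id=907: status='pending' → inner[priority < 3] → T10
order_id=908: status='returned' → outer ELSE → T15
order_id=909: status='shipped' → inner[ELSE] → T15
order_id=910: status='processing' → outer ELSE → T15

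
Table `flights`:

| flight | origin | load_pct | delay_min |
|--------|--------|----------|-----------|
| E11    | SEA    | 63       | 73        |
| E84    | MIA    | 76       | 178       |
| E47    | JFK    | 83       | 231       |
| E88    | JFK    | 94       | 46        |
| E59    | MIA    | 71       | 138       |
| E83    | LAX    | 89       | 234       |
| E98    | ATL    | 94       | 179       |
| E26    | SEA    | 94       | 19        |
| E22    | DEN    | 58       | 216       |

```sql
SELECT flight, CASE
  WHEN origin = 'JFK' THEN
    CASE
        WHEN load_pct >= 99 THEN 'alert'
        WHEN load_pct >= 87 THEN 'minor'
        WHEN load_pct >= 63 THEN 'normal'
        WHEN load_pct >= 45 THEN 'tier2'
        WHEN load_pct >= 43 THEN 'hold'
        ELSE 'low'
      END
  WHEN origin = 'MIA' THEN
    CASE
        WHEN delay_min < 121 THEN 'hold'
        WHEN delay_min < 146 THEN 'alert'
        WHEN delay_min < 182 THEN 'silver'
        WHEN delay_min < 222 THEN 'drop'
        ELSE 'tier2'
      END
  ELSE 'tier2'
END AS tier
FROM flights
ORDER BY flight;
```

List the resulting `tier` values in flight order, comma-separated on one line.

tier2, tier2, tier2, normal, alert, tier2, silver, minor, tier2

flight=E11: origin='SEA' → outer ELSE → tier2
flight=E22: origin='DEN' → outer ELSE → tier2
flight=E26: origin='SEA' → outer ELSE → tier2
flight=E47: origin='JFK' → inner[load_pct >= 63] → normal
flight=E59: origin='MIA' → inner[delay_min < 146] → alert
flight=E83: origin='LAX' → outer ELSE → tier2
flight=E84: origin='MIA' → inner[delay_min < 182] → silver
flight=E88: origin='JFK' → inner[load_pct >= 87] → minor
flight=E98: origin='ATL' → outer ELSE → tier2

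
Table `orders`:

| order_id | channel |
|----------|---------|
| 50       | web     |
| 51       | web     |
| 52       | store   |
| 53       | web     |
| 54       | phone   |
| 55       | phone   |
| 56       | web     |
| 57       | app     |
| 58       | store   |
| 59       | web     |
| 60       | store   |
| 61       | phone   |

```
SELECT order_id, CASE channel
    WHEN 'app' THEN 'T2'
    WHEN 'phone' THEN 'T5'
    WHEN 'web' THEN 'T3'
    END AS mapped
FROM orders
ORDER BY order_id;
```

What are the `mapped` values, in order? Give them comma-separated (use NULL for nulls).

T3, T3, NULL, T3, T5, T5, T3, T2, NULL, T3, NULL, T5

order_id=50: channel='web' → T3
order_id=51: channel='web' → T3
order_id=52: (no match → NULL) → NULL
order_id=53: channel='web' → T3
order_id=54: channel='phone' → T5
order_id=55: channel='phone' → T5
order_id=56: channel='web' → T3
order_id=57: channel='app' → T2
order_id=58: (no match → NULL) → NULL
order_id=59: channel='web' → T3
order_id=60: (no match → NULL) → NULL
order_id=61: channel='phone' → T5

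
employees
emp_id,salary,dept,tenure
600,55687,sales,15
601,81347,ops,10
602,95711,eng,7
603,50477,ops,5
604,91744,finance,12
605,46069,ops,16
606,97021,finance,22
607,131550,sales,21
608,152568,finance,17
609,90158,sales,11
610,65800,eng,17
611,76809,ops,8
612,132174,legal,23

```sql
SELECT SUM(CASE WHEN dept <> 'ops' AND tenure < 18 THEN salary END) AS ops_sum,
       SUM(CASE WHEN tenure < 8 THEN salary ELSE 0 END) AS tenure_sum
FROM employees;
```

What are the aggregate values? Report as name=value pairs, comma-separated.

[ops_sum: dept <> 'ops' AND tenure < 18]
emp_id=600: ✓ → 55687
emp_id=601: ✗
emp_id=602: ✓ → 95711
emp_id=603: ✗
emp_id=604: ✓ → 91744
emp_id=605: ✗
emp_id=606: ✗
emp_id=607: ✗
emp_id=608: ✓ → 152568
emp_id=609: ✓ → 90158
emp_id=610: ✓ → 65800
emp_id=611: ✗
emp_id=612: ✗
ops_sum = 55687 + 95711 + 91744 + 152568 + 90158 + 65800 = 551668
—
[tenure_sum: tenure < 8]
emp_id=600: ✗
emp_id=601: ✗
emp_id=602: ✓ → 95711
emp_id=603: ✓ → 50477
emp_id=604: ✗
emp_id=605: ✗
emp_id=606: ✗
emp_id=607: ✗
emp_id=608: ✗
emp_id=609: ✗
emp_id=610: ✗
emp_id=611: ✗
emp_id=612: ✗
tenure_sum = 95711 + 50477 = 146188

ops_sum=551668, tenure_sum=146188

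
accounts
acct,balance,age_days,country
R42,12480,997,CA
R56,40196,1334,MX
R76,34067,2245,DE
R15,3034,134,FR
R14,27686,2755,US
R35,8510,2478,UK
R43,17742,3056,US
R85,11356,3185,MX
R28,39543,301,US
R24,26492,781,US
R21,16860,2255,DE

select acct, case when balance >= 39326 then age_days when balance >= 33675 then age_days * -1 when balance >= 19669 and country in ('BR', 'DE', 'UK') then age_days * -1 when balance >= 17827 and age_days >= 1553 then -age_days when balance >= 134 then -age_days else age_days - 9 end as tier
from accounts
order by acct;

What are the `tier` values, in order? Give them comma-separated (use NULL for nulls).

-2755, -134, -2255, -781, 301, -2478, -997, -3056, 1334, -2245, -3185

acct=R14: balance >= 17827 and age_days >= 1553 → -2755
acct=R15: balance >= 134 → -134
acct=R21: balance >= 134 → -2255
acct=R24: balance >= 134 → -781
acct=R28: balance >= 39326 → 301
acct=R35: balance >= 134 → -2478
acct=R42: balance >= 134 → -997
acct=R43: balance >= 134 → -3056
acct=R56: balance >= 39326 → 1334
acct=R76: balance >= 33675 → -2245
acct=R85: balance >= 134 → -3185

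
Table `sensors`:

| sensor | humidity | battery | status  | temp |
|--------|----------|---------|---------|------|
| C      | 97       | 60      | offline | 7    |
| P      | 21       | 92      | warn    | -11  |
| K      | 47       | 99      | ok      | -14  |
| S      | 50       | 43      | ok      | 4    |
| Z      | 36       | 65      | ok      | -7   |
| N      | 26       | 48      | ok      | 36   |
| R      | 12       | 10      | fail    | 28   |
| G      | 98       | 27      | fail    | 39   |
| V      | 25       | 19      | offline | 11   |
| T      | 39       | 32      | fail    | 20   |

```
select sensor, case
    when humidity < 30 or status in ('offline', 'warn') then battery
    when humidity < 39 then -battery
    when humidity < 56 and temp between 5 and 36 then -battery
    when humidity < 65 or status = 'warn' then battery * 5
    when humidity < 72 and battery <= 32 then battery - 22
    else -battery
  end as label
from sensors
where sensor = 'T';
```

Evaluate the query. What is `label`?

-32

sensor = T: humidity=39, battery=32, status=fail, temp=20.
humidity < 30 or status in ('offline', 'warn') → false
humidity < 39 → false
humidity < 56 and temp between 5 and 36 → true → -32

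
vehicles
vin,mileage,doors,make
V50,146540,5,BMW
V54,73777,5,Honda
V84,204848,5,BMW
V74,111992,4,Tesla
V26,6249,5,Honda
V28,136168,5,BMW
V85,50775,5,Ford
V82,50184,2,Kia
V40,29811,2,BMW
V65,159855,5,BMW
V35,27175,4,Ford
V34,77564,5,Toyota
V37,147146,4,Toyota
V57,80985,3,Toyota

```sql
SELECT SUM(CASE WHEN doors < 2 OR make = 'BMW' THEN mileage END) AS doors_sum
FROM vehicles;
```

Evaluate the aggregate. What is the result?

677222

vin=V50: ✓ → 146540
vin=V54: ✗
vin=V84: ✓ → 204848
vin=V74: ✗
vin=V26: ✗
vin=V28: ✓ → 136168
vin=V85: ✗
vin=V82: ✗
vin=V40: ✓ → 29811
vin=V65: ✓ → 159855
vin=V35: ✗
vin=V34: ✗
vin=V37: ✗
vin=V57: ✗
doors_sum = 146540 + 204848 + 136168 + 29811 + 159855 = 677222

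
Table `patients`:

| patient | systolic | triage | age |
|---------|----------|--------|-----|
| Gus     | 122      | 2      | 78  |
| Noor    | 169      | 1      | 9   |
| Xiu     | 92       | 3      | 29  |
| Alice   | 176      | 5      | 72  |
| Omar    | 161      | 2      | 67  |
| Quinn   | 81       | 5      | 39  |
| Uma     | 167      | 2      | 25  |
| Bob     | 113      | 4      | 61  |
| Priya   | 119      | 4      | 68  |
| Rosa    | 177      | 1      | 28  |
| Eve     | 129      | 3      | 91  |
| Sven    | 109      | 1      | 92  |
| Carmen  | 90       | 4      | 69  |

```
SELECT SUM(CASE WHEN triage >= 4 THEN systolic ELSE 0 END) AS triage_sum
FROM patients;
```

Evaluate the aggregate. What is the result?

579

patient=Gus: ✗
patient=Noor: ✗
patient=Xiu: ✗
patient=Alice: ✓ → 176
patient=Omar: ✗
patient=Quinn: ✓ → 81
patient=Uma: ✗
patient=Bob: ✓ → 113
patient=Priya: ✓ → 119
patient=Rosa: ✗
patient=Eve: ✗
patient=Sven: ✗
patient=Carmen: ✓ → 90
triage_sum = 176 + 81 + 113 + 119 + 90 = 579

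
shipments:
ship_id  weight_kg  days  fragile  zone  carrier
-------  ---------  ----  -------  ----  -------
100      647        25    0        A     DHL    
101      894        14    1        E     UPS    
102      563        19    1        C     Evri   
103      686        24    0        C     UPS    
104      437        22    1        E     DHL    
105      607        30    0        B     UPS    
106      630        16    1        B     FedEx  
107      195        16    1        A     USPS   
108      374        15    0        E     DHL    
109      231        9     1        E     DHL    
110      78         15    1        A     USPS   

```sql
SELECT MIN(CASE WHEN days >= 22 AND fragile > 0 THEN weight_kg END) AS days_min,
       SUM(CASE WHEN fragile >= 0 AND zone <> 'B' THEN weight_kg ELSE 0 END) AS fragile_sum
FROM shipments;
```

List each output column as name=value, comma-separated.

days_min=437, fragile_sum=4105

[days_min: days >= 22 AND fragile > 0]
ship_id=100: ✗
ship_id=101: ✗
ship_id=102: ✗
ship_id=103: ✗
ship_id=104: ✓ → 437
ship_id=105: ✗
ship_id=106: ✗
ship_id=107: ✗
ship_id=108: ✗
ship_id=109: ✗
ship_id=110: ✗
days_min = MIN(437) = 437
—
[fragile_sum: fragile >= 0 AND zone <> 'B']
ship_id=100: ✓ → 647
ship_id=101: ✓ → 894
ship_id=102: ✓ → 563
ship_id=103: ✓ → 686
ship_id=104: ✓ → 437
ship_id=105: ✗
ship_id=106: ✗
ship_id=107: ✓ → 195
ship_id=108: ✓ → 374
ship_id=109: ✓ → 231
ship_id=110: ✓ → 78
fragile_sum = 647 + 894 + 563 + 686 + 437 + 195 + 374 + 231 + 78 = 4105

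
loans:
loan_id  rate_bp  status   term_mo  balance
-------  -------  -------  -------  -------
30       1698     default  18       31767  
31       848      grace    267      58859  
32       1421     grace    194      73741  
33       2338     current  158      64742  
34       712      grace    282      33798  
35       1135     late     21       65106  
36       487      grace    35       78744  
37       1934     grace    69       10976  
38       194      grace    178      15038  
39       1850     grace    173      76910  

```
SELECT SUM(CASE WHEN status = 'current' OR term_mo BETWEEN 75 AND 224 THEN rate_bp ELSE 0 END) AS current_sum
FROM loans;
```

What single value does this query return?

5803

loan_id=30: ✗
loan_id=31: ✗
loan_id=32: ✓ → 1421
loan_id=33: ✓ → 2338
loan_id=34: ✗
loan_id=35: ✗
loan_id=36: ✗
loan_id=37: ✗
loan_id=38: ✓ → 194
loan_id=39: ✓ → 1850
current_sum = 1421 + 2338 + 194 + 1850 = 5803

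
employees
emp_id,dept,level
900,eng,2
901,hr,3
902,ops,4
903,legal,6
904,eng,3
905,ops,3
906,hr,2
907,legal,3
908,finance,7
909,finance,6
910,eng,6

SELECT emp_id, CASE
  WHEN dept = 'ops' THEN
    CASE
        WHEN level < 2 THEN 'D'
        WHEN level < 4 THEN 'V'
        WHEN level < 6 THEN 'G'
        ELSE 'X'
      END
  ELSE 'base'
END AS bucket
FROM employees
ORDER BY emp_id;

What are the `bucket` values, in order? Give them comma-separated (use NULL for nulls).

base, base, G, base, base, V, base, base, base, base, base

emp_id=900: dept='eng' → outer ELSE → base
emp_id=901: dept='hr' → outer ELSE → base
emp_id=902: dept='ops' → inner[level < 6] → G
emp_id=903: dept='legal' → outer ELSE → base
emp_id=904: dept='eng' → outer ELSE → base
emp_id=905: dept='ops' → inner[level < 4] → V
emp_id=906: dept='hr' → outer ELSE → base
emp_id=907: dept='legal' → outer ELSE → base
emp_id=908: dept='finance' → outer ELSE → base
emp_id=909: dept='finance' → outer ELSE → base
emp_id=910: dept='eng' → outer ELSE → base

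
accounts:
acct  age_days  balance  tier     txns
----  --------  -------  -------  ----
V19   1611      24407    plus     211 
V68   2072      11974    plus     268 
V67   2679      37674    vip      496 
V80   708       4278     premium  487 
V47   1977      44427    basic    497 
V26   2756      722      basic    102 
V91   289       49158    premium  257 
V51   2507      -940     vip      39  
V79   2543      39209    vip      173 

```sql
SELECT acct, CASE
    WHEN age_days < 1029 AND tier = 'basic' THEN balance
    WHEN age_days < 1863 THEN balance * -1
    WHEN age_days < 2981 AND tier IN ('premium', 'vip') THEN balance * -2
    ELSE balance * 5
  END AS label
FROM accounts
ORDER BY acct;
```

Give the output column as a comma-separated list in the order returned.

-24407, 3610, 222135, 1880, -75348, 59870, -78418, -4278, -49158

acct=V19: age_days < 1863 → -24407
acct=V26: ELSE → 3610
acct=V47: ELSE → 222135
acct=V51: age_days < 2981 AND tier IN ('premium', 'vip') → 1880
acct=V67: age_days < 2981 AND tier IN ('premium', 'vip') → -75348
acct=V68: ELSE → 59870
acct=V79: age_days < 2981 AND tier IN ('premium', 'vip') → -78418
acct=V80: age_days < 1863 → -4278
acct=V91: age_days < 1863 → -49158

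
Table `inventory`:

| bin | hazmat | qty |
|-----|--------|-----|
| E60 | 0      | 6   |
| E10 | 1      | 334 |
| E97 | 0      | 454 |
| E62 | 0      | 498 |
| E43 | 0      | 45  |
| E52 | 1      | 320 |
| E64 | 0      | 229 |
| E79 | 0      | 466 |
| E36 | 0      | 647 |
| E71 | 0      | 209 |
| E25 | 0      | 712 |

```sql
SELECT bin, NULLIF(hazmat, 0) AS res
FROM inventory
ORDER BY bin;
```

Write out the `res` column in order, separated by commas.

1, NULL, NULL, NULL, 1, NULL, NULL, NULL, NULL, NULL, NULL

bin=E10: hazmat=1 vs 0: differ → 1
bin=E25: hazmat=0 vs 0: equal → NULL
bin=E36: hazmat=0 vs 0: equal → NULL
bin=E43: hazmat=0 vs 0: equal → NULL
bin=E52: hazmat=1 vs 0: differ → 1
bin=E60: hazmat=0 vs 0: equal → NULL
bin=E62: hazmat=0 vs 0: equal → NULL
bin=E64: hazmat=0 vs 0: equal → NULL
bin=E71: hazmat=0 vs 0: equal → NULL
bin=E79: hazmat=0 vs 0: equal → NULL
bin=E97: hazmat=0 vs 0: equal → NULL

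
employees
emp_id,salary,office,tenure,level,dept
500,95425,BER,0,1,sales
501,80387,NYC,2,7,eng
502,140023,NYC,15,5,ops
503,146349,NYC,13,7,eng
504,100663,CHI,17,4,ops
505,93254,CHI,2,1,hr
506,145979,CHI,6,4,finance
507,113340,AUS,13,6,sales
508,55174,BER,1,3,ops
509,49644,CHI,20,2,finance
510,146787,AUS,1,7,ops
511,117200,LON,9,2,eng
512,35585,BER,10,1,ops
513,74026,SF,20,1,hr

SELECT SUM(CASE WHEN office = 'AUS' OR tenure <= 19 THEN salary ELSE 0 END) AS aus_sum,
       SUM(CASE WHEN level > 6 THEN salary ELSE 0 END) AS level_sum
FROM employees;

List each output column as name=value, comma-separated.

aus_sum=1270166, level_sum=373523

[aus_sum: office = 'AUS' OR tenure <= 19]
emp_id=500: ✓ → 95425
emp_id=501: ✓ → 80387
emp_id=502: ✓ → 140023
emp_id=503: ✓ → 146349
emp_id=504: ✓ → 100663
emp_id=505: ✓ → 93254
emp_id=506: ✓ → 145979
emp_id=507: ✓ → 113340
emp_id=508: ✓ → 55174
emp_id=509: ✗
emp_id=510: ✓ → 146787
emp_id=511: ✓ → 117200
emp_id=512: ✓ → 35585
emp_id=513: ✗
aus_sum = 95425 + 80387 + 140023 + 146349 + 100663 + 93254 + 145979 + 113340 + 55174 + 146787 + 117200 + 35585 = 1270166
—
[level_sum: level > 6]
emp_id=500: ✗
emp_id=501: ✓ → 80387
emp_id=502: ✗
emp_id=503: ✓ → 146349
emp_id=504: ✗
emp_id=505: ✗
emp_id=506: ✗
emp_id=507: ✗
emp_id=508: ✗
emp_id=509: ✗
emp_id=510: ✓ → 146787
emp_id=511: ✗
emp_id=512: ✗
emp_id=513: ✗
level_sum = 80387 + 146349 + 146787 = 373523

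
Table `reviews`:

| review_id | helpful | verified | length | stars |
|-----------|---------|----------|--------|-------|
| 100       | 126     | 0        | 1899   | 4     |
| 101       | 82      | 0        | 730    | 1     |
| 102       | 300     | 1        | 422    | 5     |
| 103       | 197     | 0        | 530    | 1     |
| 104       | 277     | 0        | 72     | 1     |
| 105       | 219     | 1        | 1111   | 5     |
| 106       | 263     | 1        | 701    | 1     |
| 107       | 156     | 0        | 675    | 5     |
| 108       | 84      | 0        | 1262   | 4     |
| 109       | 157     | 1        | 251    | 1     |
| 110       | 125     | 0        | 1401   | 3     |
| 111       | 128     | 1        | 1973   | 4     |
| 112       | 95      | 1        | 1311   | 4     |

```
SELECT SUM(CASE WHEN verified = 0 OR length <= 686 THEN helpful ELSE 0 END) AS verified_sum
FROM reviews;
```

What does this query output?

1504

review_id=100: ✓ → 126
review_id=101: ✓ → 82
review_id=102: ✓ → 300
review_id=103: ✓ → 197
review_id=104: ✓ → 277
review_id=105: ✗
review_id=106: ✗
review_id=107: ✓ → 156
review_id=108: ✓ → 84
review_id=109: ✓ → 157
review_id=110: ✓ → 125
review_id=111: ✗
review_id=112: ✗
verified_sum = 126 + 82 + 300 + 197 + 277 + 156 + 84 + 157 + 125 = 1504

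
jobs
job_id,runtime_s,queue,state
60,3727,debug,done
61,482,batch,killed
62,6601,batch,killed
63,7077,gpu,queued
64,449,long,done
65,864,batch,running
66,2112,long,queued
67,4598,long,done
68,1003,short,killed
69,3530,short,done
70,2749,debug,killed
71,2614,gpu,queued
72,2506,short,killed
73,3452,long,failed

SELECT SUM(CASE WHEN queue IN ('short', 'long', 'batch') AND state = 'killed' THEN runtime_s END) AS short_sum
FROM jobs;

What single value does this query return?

10592

job_id=60: ✗
job_id=61: ✓ → 482
job_id=62: ✓ → 6601
job_id=63: ✗
job_id=64: ✗
job_id=65: ✗
job_id=66: ✗
job_id=67: ✗
job_id=68: ✓ → 1003
job_id=69: ✗
job_id=70: ✗
job_id=71: ✗
job_id=72: ✓ → 2506
job_id=73: ✗
short_sum = 482 + 6601 + 1003 + 2506 = 10592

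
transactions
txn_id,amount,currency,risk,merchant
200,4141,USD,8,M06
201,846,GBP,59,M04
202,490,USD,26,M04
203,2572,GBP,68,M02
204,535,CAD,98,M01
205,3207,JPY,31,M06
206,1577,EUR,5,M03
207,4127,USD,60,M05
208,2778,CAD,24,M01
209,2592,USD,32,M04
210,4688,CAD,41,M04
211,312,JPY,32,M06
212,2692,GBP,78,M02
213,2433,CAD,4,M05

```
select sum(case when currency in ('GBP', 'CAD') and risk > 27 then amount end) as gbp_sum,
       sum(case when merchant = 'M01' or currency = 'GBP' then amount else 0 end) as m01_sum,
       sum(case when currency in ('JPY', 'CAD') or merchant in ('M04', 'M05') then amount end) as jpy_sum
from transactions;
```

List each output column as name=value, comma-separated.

[gbp_sum: currency in ('GBP', 'CAD') and risk > 27]
txn_id=200: ✗
txn_id=201: ✓ → 846
txn_id=202: ✗
txn_id=203: ✓ → 2572
txn_id=204: ✓ → 535
txn_id=205: ✗
txn_id=206: ✗
txn_id=207: ✗
txn_id=208: ✗
txn_id=209: ✗
txn_id=210: ✓ → 4688
txn_id=211: ✗
txn_id=212: ✓ → 2692
txn_id=213: ✗
gbp_sum = 846 + 2572 + 535 + 4688 + 2692 = 11333
—
[m01_sum: merchant = 'M01' or currency = 'GBP']
txn_id=200: ✗
txn_id=201: ✓ → 846
txn_id=202: ✗
txn_id=203: ✓ → 2572
txn_id=204: ✓ → 535
txn_id=205: ✗
txn_id=206: ✗
txn_id=207: ✗
txn_id=208: ✓ → 2778
txn_id=209: ✗
txn_id=210: ✗
txn_id=211: ✗
txn_id=212: ✓ → 2692
txn_id=213: ✗
m01_sum = 846 + 2572 + 535 + 2778 + 2692 = 9423
—
[jpy_sum: currency in ('JPY', 'CAD') or merchant in ('M04', 'M05')]
txn_id=200: ✗
txn_id=201: ✓ → 846
txn_id=202: ✓ → 490
txn_id=203: ✗
txn_id=204: ✓ → 535
txn_id=205: ✓ → 3207
txn_id=206: ✗
txn_id=207: ✓ → 4127
txn_id=208: ✓ → 2778
txn_id=209: ✓ → 2592
txn_id=210: ✓ → 4688
txn_id=211: ✓ → 312
txn_id=212: ✗
txn_id=213: ✓ → 2433
jpy_sum = 846 + 490 + 535 + 3207 + 4127 + 2778 + 2592 + 4688 + 312 + 2433 = 22008

gbp_sum=11333, m01_sum=9423, jpy_sum=22008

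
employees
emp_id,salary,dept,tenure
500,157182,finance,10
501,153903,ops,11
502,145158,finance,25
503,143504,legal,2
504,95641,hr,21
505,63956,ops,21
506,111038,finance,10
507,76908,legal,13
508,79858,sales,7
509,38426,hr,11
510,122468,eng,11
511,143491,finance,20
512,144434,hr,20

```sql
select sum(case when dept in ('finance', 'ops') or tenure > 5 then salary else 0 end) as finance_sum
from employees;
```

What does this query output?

emp_id=500: ✓ → 157182
emp_id=501: ✓ → 153903
emp_id=502: ✓ → 145158
emp_id=503: ✗
emp_id=504: ✓ → 95641
emp_id=505: ✓ → 63956
emp_id=506: ✓ → 111038
emp_id=507: ✓ → 76908
emp_id=508: ✓ → 79858
emp_id=509: ✓ → 38426
emp_id=510: ✓ → 122468
emp_id=511: ✓ → 143491
emp_id=512: ✓ → 144434
finance_sum = 157182 + 153903 + 145158 + 95641 + 63956 + 111038 + 76908 + 79858 + 38426 + 122468 + 143491 + 144434 = 1332463

1332463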